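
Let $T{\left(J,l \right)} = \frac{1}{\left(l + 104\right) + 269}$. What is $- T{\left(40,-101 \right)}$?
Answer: $- \frac{1}{272} \approx -0.0036765$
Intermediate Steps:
$T{\left(J,l \right)} = \frac{1}{373 + l}$ ($T{\left(J,l \right)} = \frac{1}{\left(104 + l\right) + 269} = \frac{1}{373 + l}$)
$- T{\left(40,-101 \right)} = - \frac{1}{373 - 101} = - \frac{1}{272}$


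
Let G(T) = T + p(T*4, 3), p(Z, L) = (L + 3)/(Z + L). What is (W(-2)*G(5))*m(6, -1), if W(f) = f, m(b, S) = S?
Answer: 242/23 ≈ 10.522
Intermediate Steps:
p(Z, L) = (3 + L)/(L + Z)
G(T) = T + 6/(3 + 4*T) (G(T) = T + (3 + 3)/(3 + T*4) = T + 6/(3 + 4*T))
(W(-2)*G(5))*m(6, -1) = -2*(6 + 5*(3 + 4*5))/(3 + 4*5)*(-1) = -2*(6 + 5*(3 + 20))/(3 + 20)*(-1) = -2*(6 + 5*23)/23*(-1) = -2*(6 + 115)/23*(-1) = -2*121/23*(-1) = -242/23*(-1) = 242/23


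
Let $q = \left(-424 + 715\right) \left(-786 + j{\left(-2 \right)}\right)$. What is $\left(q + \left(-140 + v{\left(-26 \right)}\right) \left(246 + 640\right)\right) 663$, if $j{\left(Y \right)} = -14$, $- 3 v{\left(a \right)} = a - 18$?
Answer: $-227969456$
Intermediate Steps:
$v{\left(a \right)} = 6 - \frac{a}{3}$ ($v{\left(a \right)} = - \frac{a - 18}{3} = - \frac{-18 + a}{3} = 6 - \frac{a}{3}$)
$q = -232800$ ($q = \left(-424 + 715\right) \left(-786 - 14\right) = 291 \left(-800\right) = -232800$)
$\left(q + \left(-140 + v{\left(-26 \right)}\right) \left(246 + 640\right)\right) 663 = \left(-232800 + \left(-140 + \left(6 - - \frac{26}{3}\right)\right) \left(246 + 640\right)\right) 663 = \left(-232800 + \left(-140 + \left(6 + \frac{26}{3}\right)\right) 886\right) 663 = \left(-232800 + \left(-140 + \frac{44}{3}\right) 886\right) 663 = \left(-232800 - \frac{333136}{3}\right) 663 = \left(- \frac{1031536}{3}\right) 663 = -227969456$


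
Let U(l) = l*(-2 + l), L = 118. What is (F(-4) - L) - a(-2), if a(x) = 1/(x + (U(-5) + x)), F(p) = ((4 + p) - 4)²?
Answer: -3163/31 ≈ -102.03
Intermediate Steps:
F(p) = p²
a(x) = 1/(35 + 2*x) (a(x) = 1/(x + (-5*(-2 - 5) + x)) = 1/(x + (-5*(-7) + x)) = 1/(x + (35 + x)) = 1/(35 + 2*x))
(F(-4) - L) - a(-2) = ((-4)² - 1*118) - 1/(35 + 2*(-2)) = (16 - 118) - 1/(35 - 4) = -102 - 1/31 = -3163/31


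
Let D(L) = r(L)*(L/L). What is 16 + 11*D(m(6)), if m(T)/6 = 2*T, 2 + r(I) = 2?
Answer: 16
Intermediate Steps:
r(I) = 0 (r(I) = -2 + 2 = 0)
m(T) = 12*T (m(T) = 6*(2*T) = 12*T)
D(L) = 0 (D(L) = 0*(L/L) = 0*1 = 0)
16 + 11*D(m(6)) = 16 + 11*0 = 16 + 0 = 16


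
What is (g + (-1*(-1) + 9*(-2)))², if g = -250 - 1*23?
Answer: 84100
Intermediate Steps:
g = -273 (g = -250 - 23 = -273)
(g + (-1*(-1) + 9*(-2)))² = (-273 + (-1*(-1) + 9*(-2)))² = (-273 + (1 - 18))² = (-273 - 17)² = (-290)² = 84100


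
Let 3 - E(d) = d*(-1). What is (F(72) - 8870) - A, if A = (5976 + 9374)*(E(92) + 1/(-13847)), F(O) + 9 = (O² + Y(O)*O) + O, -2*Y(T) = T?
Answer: -20278431505/13847 ≈ -1.4645e+6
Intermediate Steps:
Y(T) = -T/2
F(O) = -9 + O + O²/2 (F(O) = -9 + ((O² + (-O/2)*O) + O) = -9 + ((O² - O²/2) + O) = -9 + (O²/2 + O) = -9 + (O + O²/2) = -9 + O + O²/2)
E(d) = 3 + d (E(d) = 3 - d*(-1) = 3 - (-1)*d = 3 + d)
A = 20192372400/13847 (A = (5976 + 9374)*((3 + 92) + 1/(-13847)) = 15350*(95 - 1/13847) = 15350*(1315464/13847) = 20192372400/13847 ≈ 1.4582e+6)
(F(72) - 8870) - A = ((-9 + 72 + (½)*72²) - 8870) - 1*20192372400/13847 = ((-9 + 72 + (½)*5184) - 8870) - 20192372400/13847 = ((-9 + 72 + 2592) - 8870) - 20192372400/13847 = (2655 - 8870) - 20192372400/13847 = -6215 - 20192372400/13847 = -20278431505/13847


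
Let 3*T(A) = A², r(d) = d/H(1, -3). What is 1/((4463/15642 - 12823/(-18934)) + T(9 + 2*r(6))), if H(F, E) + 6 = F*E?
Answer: 222124221/4565799223 ≈ 0.048650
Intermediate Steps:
H(F, E) = -6 + E*F (H(F, E) = -6 + F*E = -6 + E*F)
r(d) = -d/9 (r(d) = d/(-6 - 3*1) = d/(-6 - 3) = d/(-9) = d*(-⅑) = -d/9)
T(A) = A²/3
1/((4463/15642 - 12823/(-18934)) + T(9 + 2*r(6))) = 1/((4463/15642 - 12823/(-18934)) + (9 + 2*(-⅑*6))²/3) = 1/((4463*(1/15642) - 12823*(-1/18934)) + (9 + 2*(-⅔))²/3) = 1/((4463/15642 + 12823/18934) + (9 - 4/3)²/3) = 1/(71269952/74041407 + (23/3)²/3) = 1/(71269952/74041407 + (⅓)*(529/9)) = 1/(71269952/74041407 + 529/27) = 1/(4565799223/222124221) = 222124221/4565799223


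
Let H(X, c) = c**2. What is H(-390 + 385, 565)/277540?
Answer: 63845/55508 ≈ 1.1502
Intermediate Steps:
H(-390 + 385, 565)/277540 = 565**2/277540 = 319225*(1/277540) = 63845/55508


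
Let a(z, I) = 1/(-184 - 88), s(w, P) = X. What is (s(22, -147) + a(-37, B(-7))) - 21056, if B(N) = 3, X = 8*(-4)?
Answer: -5735937/272 ≈ -21088.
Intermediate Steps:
X = -32
s(w, P) = -32
a(z, I) = -1/272 (a(z, I) = 1/(-272) = -1/272)
(s(22, -147) + a(-37, B(-7))) - 21056 = (-32 - 1/272) - 21056 = -8705/272 - 21056 = -5735937/272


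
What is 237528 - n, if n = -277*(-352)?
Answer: 140024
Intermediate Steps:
n = 97504
237528 - n = 237528 - 1*97504 = 237528 - 97504 = 140024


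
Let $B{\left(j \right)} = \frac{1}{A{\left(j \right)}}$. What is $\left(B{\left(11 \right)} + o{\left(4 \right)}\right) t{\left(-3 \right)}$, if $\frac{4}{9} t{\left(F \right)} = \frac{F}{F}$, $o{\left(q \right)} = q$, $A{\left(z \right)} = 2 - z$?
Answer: $\frac{35}{4} \approx 8.75$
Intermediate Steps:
$t{\left(F \right)} = \frac{9}{4}$ ($t{\left(F \right)} = \frac{9 \frac{F}{F}}{4} = \frac{9}{4} \cdot 1 = \frac{9}{4}$)
$B{\left(j \right)} = \frac{1}{2 - j}$
$\left(B{\left(11 \right)} + o{\left(4 \right)}\right) t{\left(-3 \right)} = \left(- \frac{1}{-2 + 11} + 4\right) \frac{9}{4} = \left(- \frac{1}{9} + 4\right) \frac{9}{4} = \frac{35}{9} \cdot \frac{9}{4} = \frac{35}{4}$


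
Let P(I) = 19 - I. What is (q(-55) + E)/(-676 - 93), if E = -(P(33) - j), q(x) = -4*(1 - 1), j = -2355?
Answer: 2341/769 ≈ 3.0442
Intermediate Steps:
q(x) = 0 (q(x) = -4*0 = 0)
E = -2341 (E = -((19 - 1*33) - 1*(-2355)) = -((19 - 33) + 2355) = -(-14 + 2355) = -1*2341 = -2341)
(q(-55) + E)/(-676 - 93) = (0 - 2341)/(-676 - 93) = -2341/(-769) = -2341*(-1/769) = 2341/769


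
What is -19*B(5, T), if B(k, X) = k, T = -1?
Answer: -95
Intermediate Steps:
-19*B(5, T) = -19*5 = -95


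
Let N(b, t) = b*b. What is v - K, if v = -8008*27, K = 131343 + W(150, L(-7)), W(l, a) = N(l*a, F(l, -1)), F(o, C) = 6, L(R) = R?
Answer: -1450059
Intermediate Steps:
N(b, t) = b²
W(l, a) = a²*l² (W(l, a) = (l*a)² = (a*l)² = a²*l²)
K = 1233843 (K = 131343 + (-7)²*150² = 131343 + 49*22500 = 131343 + 1102500 = 1233843)
v = -216216
v - K = -216216 - 1*1233843 = -216216 - 1233843 = -1450059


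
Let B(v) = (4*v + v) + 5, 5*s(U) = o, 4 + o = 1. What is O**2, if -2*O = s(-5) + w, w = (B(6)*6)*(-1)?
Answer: 1108809/100 ≈ 11088.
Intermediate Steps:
o = -3 (o = -4 + 1 = -3)
s(U) = -3/5 (s(U) = (1/5)*(-3) = -3/5)
B(v) = 5 + 5*v (B(v) = 5*v + 5 = 5 + 5*v)
w = -210 (w = ((5 + 5*6)*6)*(-1) = ((5 + 30)*6)*(-1) = (35*6)*(-1) = 210*(-1) = -210)
O = 1053/10 (O = -(-3/5 - 210)/2 = -1/2*(-1053/5) = 1053/10 ≈ 105.30)
O**2 = (1053/10)**2 = 1108809/100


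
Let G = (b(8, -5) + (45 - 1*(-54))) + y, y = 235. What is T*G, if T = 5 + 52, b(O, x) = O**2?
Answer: 22686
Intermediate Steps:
T = 57
G = 398 (G = (8**2 + (45 - 1*(-54))) + 235 = (64 + (45 + 54)) + 235 = (64 + 99) + 235 = 163 + 235 = 398)
T*G = 57*398 = 22686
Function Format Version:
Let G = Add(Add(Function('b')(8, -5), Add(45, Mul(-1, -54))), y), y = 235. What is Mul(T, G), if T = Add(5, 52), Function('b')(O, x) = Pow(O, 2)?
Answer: 22686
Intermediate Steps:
T = 57
G = 398 (G = Add(Add(Pow(8, 2), Add(45, Mul(-1, -54))), 235) = Add(Add(64, Add(45, 54)), 235) = Add(Add(64, 99), 235) = Add(163, 235) = 398)
Mul(T, G) = Mul(57, 398) = 22686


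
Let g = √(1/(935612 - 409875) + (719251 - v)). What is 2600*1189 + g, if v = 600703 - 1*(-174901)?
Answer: 3091400 + 2*I*√3893983750681730/525737 ≈ 3.0914e+6 + 237.39*I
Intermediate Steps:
v = 775604 (v = 600703 + 174901 = 775604)
g = 2*I*√3893983750681730/525737 (g = √(1/(935612 - 409875) + (719251 - 1*775604)) = √(1/525737 + (719251 - 775604)) = √(1/525737 - 56353) = √(-29626857160/525737) = 2*I*√3893983750681730/525737 ≈ 237.39*I)
2600*1189 + g = 2600*1189 + 2*I*√3893983750681730/525737 = 3091400 + 2*I*√3893983750681730/525737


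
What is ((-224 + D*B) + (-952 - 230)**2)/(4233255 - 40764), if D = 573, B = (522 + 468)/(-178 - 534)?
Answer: 497012765/1492526796 ≈ 0.33300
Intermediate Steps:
B = -495/356 (B = 990/(-712) = 990*(-1/712) = -495/356 ≈ -1.3904)
((-224 + D*B) + (-952 - 230)**2)/(4233255 - 40764) = ((-224 + 573*(-495/356)) + (-952 - 230)**2)/(4233255 - 40764) = ((-224 - 283635/356) + (-1182)**2)/4192491 = (-363379/356 + 1397124)*(1/4192491) = (497012765/356)*(1/4192491) = 497012765/1492526796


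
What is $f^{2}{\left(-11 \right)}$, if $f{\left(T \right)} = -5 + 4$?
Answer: $1$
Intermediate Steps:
$f{\left(T \right)} = -1$
$f^{2}{\left(-11 \right)} = \left(-1\right)^{2} = 1$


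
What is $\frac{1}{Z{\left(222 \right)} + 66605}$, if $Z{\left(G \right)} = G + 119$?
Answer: $\frac{1}{66946} \approx 1.4937 \cdot 10^{-5}$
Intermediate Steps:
$Z{\left(G \right)} = 119 + G$
$\frac{1}{Z{\left(222 \right)} + 66605} = \frac{1}{\left(119 + 222\right) + 66605} = \frac{1}{341 + 66605} = \frac{1}{66946}$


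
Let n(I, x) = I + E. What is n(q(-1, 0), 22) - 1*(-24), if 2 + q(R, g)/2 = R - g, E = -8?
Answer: 10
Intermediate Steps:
q(R, g) = -4 - 2*g + 2*R (q(R, g) = -4 + 2*(R - g) = -4 + (-2*g + 2*R) = -4 - 2*g + 2*R)
n(I, x) = -8 + I (n(I, x) = I - 8 = -8 + I)
n(q(-1, 0), 22) - 1*(-24) = (-8 + (-4 - 2*0 + 2*(-1))) - 1*(-24) = (-8 + (-4 + 0 - 2)) + 24 = (-8 - 6) + 24 = -14 + 24 = 10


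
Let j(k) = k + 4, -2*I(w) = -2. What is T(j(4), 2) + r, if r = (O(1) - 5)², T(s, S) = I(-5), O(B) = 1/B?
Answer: 17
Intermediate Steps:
I(w) = 1 (I(w) = -½*(-2) = 1)
j(k) = 4 + k
T(s, S) = 1
r = 16 (r = (1/1 - 5)² = (1 - 5)² = (-4)² = 16)
T(j(4), 2) + r = 1 + 16 = 17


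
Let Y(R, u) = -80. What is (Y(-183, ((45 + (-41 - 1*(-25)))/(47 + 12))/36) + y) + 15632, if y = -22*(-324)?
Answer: 22680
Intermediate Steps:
y = 7128
(Y(-183, ((45 + (-41 - 1*(-25)))/(47 + 12))/36) + y) + 15632 = (-80 + 7128) + 15632 = 7048 + 15632 = 22680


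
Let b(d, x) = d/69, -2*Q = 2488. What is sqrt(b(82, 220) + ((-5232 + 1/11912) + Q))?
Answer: 5*I*sqrt(43741601635710)/410964 ≈ 80.466*I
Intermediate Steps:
Q = -1244 (Q = -1/2*2488 = -1244)
b(d, x) = d/69 (b(d, x) = d*(1/69) = d/69)
sqrt(b(82, 220) + ((-5232 + 1/11912) + Q)) = sqrt((1/69)*82 + ((-5232 + 1/11912) - 1244)) = sqrt(82/69 + ((-5232 + 1/11912) - 1244)) = sqrt(82/69 + (-62323583/11912 - 1244)) = sqrt(82/69 - 77142111/11912) = sqrt(-5321828875/821928) = 5*I*sqrt(43741601635710)/410964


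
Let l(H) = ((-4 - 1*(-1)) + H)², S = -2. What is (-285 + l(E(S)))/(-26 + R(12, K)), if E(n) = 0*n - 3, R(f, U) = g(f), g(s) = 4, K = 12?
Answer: 249/22 ≈ 11.318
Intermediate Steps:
R(f, U) = 4
E(n) = -3 (E(n) = 0 - 3 = -3)
l(H) = (-3 + H)² (l(H) = ((-4 + 1) + H)² = (-3 + H)²)
(-285 + l(E(S)))/(-26 + R(12, K)) = (-285 + (-3 - 3)²)/(-26 + 4) = (-285 + (-6)²)/(-22) = (-285 + 36)*(-1/22) = -249*(-1/22) = 249/22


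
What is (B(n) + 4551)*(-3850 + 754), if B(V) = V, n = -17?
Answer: -14037264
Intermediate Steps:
(B(n) + 4551)*(-3850 + 754) = (-17 + 4551)*(-3850 + 754) = 4534*(-3096) = -14037264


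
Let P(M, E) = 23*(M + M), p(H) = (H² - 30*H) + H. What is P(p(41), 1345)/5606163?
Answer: 7544/1868721 ≈ 0.0040370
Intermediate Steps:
p(H) = H² - 29*H
P(M, E) = 46*M (P(M, E) = 23*(2*M) = 46*M)
P(p(41), 1345)/5606163 = (46*(41*(-29 + 41)))/5606163 = (46*(41*12))*(1/5606163) = (46*492)*(1/5606163) = 22632*(1/5606163) = 7544/1868721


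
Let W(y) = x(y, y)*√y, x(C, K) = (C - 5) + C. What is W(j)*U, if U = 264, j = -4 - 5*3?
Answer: -11352*I*√19 ≈ -49482.0*I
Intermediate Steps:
x(C, K) = -5 + 2*C (x(C, K) = (-5 + C) + C = -5 + 2*C)
j = -19 (j = -4 - 15 = -19)
W(y) = √y*(-5 + 2*y) (W(y) = (-5 + 2*y)*√y = √y*(-5 + 2*y))
W(j)*U = (√(-19)*(-5 + 2*(-19)))*264 = ((I*√19)*(-5 - 38))*264 = ((I*√19)*(-43))*264 = -43*I*√19*264 = -11352*I*√19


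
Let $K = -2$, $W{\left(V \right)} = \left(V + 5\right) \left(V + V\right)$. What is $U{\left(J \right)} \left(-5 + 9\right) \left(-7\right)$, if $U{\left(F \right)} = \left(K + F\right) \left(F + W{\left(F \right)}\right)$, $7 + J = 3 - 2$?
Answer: $1344$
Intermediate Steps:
$W{\left(V \right)} = 2 V \left(5 + V\right)$ ($W{\left(V \right)} = \left(5 + V\right) 2 V = 2 V \left(5 + V\right)$)
$J = -6$ ($J = -7 + \left(3 - 2\right) = -7 + 1 = -6$)
$U{\left(F \right)} = \left(-2 + F\right) \left(F + 2 F \left(5 + F\right)\right)$
$U{\left(J \right)} \left(-5 + 9\right) \left(-7\right) = - 6 \left(-22 + 2 \left(-6\right)^{2} + 7 \left(-6\right)\right) \left(-5 + 9\right) \left(-7\right) = - 6 \left(-22 + 2 \cdot 36 - 42\right) 4 \left(-7\right) = - 6 \left(-22 + 72 - 42\right) \left(-28\right) = \left(-6\right) 8 \left(-28\right) = \left(-48\right) \left(-28\right) = 1344$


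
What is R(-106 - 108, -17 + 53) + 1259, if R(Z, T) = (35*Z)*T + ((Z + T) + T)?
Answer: -268523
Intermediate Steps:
R(Z, T) = Z + 2*T + 35*T*Z (R(Z, T) = 35*T*Z + ((T + Z) + T) = 35*T*Z + (Z + 2*T) = Z + 2*T + 35*T*Z)
R(-106 - 108, -17 + 53) + 1259 = ((-106 - 108) + 2*(-17 + 53) + 35*(-17 + 53)*(-106 - 108)) + 1259 = (-214 + 2*36 + 35*36*(-214)) + 1259 = (-214 + 72 - 269640) + 1259 = -269782 + 1259 = -268523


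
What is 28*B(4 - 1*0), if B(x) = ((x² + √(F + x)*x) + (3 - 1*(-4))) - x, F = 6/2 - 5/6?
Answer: 532 + 56*√222/3 ≈ 810.13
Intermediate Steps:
F = 13/6 (F = 6*(½) - 5*⅙ = 3 - ⅚ = 13/6 ≈ 2.1667)
B(x) = 7 + x² - x + x*√(13/6 + x) (B(x) = ((x² + √(13/6 + x)*x) + (3 - 1*(-4))) - x = ((x² + x*√(13/6 + x)) + (3 + 4)) - x = ((x² + x*√(13/6 + x)) + 7) - x = (7 + x² + x*√(13/6 + x)) - x = 7 + x² - x + x*√(13/6 + x))
28*B(4 - 1*0) = 28*(7 + (4 - 1*0)² - (4 - 1*0) + (4 - 1*0)*√(78 + 36*(4 - 1*0))/6) = 28*(7 + (4 + 0)² - (4 + 0) + (4 + 0)*√(78 + 36*(4 + 0))/6) = 28*(7 + 4² - 1*4 + (⅙)*4*√(78 + 36*4)) = 28*(7 + 16 - 4 + (⅙)*4*√(78 + 144)) = 28*(7 + 16 - 4 + (⅙)*4*√222) = 28*(7 + 16 - 4 + 2*√222/3) = 28*(19 + 2*√222/3) = 532 + 56*√222/3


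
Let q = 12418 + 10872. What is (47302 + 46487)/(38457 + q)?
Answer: 93789/61747 ≈ 1.5189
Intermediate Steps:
q = 23290
(47302 + 46487)/(38457 + q) = (47302 + 46487)/(38457 + 23290) = 93789/61747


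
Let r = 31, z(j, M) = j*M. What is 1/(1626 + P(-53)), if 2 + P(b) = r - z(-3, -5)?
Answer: 1/1640 ≈ 0.00060976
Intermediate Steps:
z(j, M) = M*j
P(b) = 14 (P(b) = -2 + (31 - (-5)*(-3)) = -2 + (31 - 1*15) = -2 + (31 - 15) = -2 + 16 = 14)
1/(1626 + P(-53)) = 1/(1626 + 14) = 1/1640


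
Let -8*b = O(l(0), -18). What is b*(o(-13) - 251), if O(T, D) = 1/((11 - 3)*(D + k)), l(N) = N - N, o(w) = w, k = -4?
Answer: -3/16 ≈ -0.18750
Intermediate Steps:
l(N) = 0
O(T, D) = 1/(-32 + 8*D) (O(T, D) = 1/((11 - 3)*(D - 4)) = 1/(8*(-4 + D)) = 1/(-32 + 8*D))
b = 1/1408 (b = -1/(64*(-4 - 18)) = -1/(64*(-22)) = -(-1)/(64*22) = -1/8*(-1/176) = 1/1408 ≈ 0.00071023)
b*(o(-13) - 251) = (-13 - 251)/1408 = (1/1408)*(-264) = -3/16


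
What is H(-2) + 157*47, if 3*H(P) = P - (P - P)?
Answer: 22135/3 ≈ 7378.3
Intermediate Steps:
H(P) = P/3 (H(P) = (P - (P - P))/3 = (P - 1*0)/3 = (P + 0)/3 = P/3)
H(-2) + 157*47 = (⅓)*(-2) + 157*47 = -⅔ + 7379 = 22135/3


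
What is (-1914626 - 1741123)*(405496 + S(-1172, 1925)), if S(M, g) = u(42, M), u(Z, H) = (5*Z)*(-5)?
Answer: -1478553060054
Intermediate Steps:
u(Z, H) = -25*Z
S(M, g) = -1050 (S(M, g) = -25*42 = -1050)
(-1914626 - 1741123)*(405496 + S(-1172, 1925)) = (-1914626 - 1741123)*(405496 - 1050) = -3655749*404446 = -1478553060054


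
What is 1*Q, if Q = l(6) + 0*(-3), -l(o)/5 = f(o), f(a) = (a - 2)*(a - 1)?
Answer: -100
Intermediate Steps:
f(a) = (-1 + a)*(-2 + a) (f(a) = (-2 + a)*(-1 + a) = (-1 + a)*(-2 + a))
l(o) = -10 - 5*o² + 15*o (l(o) = -5*(2 + o² - 3*o) = -10 - 5*o² + 15*o)
Q = -100 (Q = (-10 - 5*6² + 15*6) + 0*(-3) = (-10 - 5*36 + 90) + 0 = (-10 - 180 + 90) + 0 = -100 + 0 = -100)
1*Q = 1*(-100) = -100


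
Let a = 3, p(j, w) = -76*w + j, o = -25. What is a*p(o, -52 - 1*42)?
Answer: 21357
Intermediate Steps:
p(j, w) = j - 76*w
a*p(o, -52 - 1*42) = 3*(-25 - 76*(-52 - 1*42)) = 3*(-25 - 76*(-52 - 42)) = 3*(-25 - 76*(-94)) = 3*(-25 + 7144) = 3*7119 = 21357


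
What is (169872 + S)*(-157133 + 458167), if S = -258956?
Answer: -26817312856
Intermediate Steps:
(169872 + S)*(-157133 + 458167) = (169872 - 258956)*(-157133 + 458167) = -89084*301034 = -26817312856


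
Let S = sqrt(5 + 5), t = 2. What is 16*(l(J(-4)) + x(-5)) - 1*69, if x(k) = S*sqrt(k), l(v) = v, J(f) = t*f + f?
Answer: -261 + 80*I*sqrt(2) ≈ -261.0 + 113.14*I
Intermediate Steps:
J(f) = 3*f (J(f) = 2*f + f = 3*f)
S = sqrt(10) ≈ 3.1623
x(k) = sqrt(10)*sqrt(k)
16*(l(J(-4)) + x(-5)) - 1*69 = 16*(3*(-4) + sqrt(10)*sqrt(-5)) - 1*69 = 16*(-12 + sqrt(10)*(I*sqrt(5))) - 69 = 16*(-12 + 5*I*sqrt(2)) - 69 = (-192 + 80*I*sqrt(2)) - 69 = -261 + 80*I*sqrt(2)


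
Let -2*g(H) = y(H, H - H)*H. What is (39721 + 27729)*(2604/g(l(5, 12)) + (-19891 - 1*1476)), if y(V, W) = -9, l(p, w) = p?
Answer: -4300193810/3 ≈ -1.4334e+9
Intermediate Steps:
g(H) = 9*H/2 (g(H) = -(-9)*H/2 = 9*H/2)
(39721 + 27729)*(2604/g(l(5, 12)) + (-19891 - 1*1476)) = (39721 + 27729)*(2604/(((9/2)*5)) + (-19891 - 1*1476)) = 67450*(2604/(45/2) + (-19891 - 1476)) = 67450*(2604*(2/45) - 21367) = 67450*(1736/15 - 21367) = 67450*(-318769/15) = -4300193810/3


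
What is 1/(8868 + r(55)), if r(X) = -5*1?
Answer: 1/8863 ≈ 0.00011283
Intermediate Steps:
r(X) = -5
1/(8868 + r(55)) = 1/(8868 - 5) = 1/8863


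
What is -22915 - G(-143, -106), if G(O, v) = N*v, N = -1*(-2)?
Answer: -22703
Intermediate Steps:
N = 2
G(O, v) = 2*v
-22915 - G(-143, -106) = -22915 - 2*(-106) = -22915 - 1*(-212) = -22915 + 212 = -22703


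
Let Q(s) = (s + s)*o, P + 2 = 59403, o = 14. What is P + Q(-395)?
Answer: 48341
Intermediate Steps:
P = 59401 (P = -2 + 59403 = 59401)
Q(s) = 28*s (Q(s) = (s + s)*14 = (2*s)*14 = 28*s)
P + Q(-395) = 59401 + 28*(-395) = 59401 - 11060 = 48341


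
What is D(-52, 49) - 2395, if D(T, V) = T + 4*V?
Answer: -2251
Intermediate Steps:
D(-52, 49) - 2395 = (-52 + 4*49) - 2395 = (-52 + 196) - 2395 = 144 - 2395 = -2251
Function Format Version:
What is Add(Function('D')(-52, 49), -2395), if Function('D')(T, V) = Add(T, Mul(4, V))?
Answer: -2251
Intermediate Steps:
Add(Function('D')(-52, 49), -2395) = Add(Add(-52, Mul(4, 49)), -2395) = Add(Add(-52, 196), -2395) = Add(144, -2395) = -2251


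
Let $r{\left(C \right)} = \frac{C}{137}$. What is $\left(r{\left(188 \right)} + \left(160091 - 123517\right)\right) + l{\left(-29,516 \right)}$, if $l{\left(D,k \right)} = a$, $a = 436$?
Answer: $\frac{5070558}{137} \approx 37011.0$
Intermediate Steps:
$r{\left(C \right)} = \frac{C}{137}$ ($r{\left(C \right)} = C \frac{1}{137} = \frac{C}{137}$)
$l{\left(D,k \right)} = 436$
$\left(r{\left(188 \right)} + \left(160091 - 123517\right)\right) + l{\left(-29,516 \right)} = \left(\frac{1}{137} \cdot 188 + \left(160091 - 123517\right)\right) + 436 = \left(\frac{188}{137} + 36574\right) + 436 = \frac{5010826}{137} + 436 = \frac{5070558}{137}$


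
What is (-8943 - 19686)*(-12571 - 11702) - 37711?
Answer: 694874006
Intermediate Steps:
(-8943 - 19686)*(-12571 - 11702) - 37711 = -28629*(-24273) - 37711 = 694911717 - 37711 = 694874006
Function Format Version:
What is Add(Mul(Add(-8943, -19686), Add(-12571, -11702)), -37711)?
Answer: 694874006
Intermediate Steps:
Add(Mul(Add(-8943, -19686), Add(-12571, -11702)), -37711) = Add(Mul(-28629, -24273), -37711) = Add(694911717, -37711) = 694874006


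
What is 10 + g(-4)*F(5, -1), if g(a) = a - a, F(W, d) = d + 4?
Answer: 10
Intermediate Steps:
F(W, d) = 4 + d
g(a) = 0
10 + g(-4)*F(5, -1) = 10 + 0*(4 - 1) = 10 + 0*3 = 10 + 0 = 10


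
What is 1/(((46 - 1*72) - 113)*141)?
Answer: -1/19599 ≈ -5.1023e-5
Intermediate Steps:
1/(((46 - 1*72) - 113)*141) = 1/(((46 - 72) - 113)*141) = 1/((-26 - 113)*141) = 1/(-139*141) = 1/(-19599) = -1/19599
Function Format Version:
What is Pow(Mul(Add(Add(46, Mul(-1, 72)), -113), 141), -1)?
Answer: Rational(-1, 19599) ≈ -5.1023e-5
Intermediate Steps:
Pow(Mul(Add(Add(46, Mul(-1, 72)), -113), 141), -1) = Pow(Mul(Add(Add(46, -72), -113), 141), -1) = Pow(Mul(Add(-26, -113), 141), -1) = Pow(Mul(-139, 141), -1) = Pow(-19599, -1) = Rational(-1, 19599)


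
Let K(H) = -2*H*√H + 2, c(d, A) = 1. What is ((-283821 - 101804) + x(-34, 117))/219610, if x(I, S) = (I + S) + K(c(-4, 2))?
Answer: -192771/109805 ≈ -1.7556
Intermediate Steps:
K(H) = 2 - 2*H^(3/2) (K(H) = -2*H^(3/2) + 2 = 2 - 2*H^(3/2))
x(I, S) = I + S (x(I, S) = (I + S) + (2 - 2*1^(3/2)) = (I + S) + (2 - 2*1) = (I + S) + (2 - 2) = (I + S) + 0 = I + S)
((-283821 - 101804) + x(-34, 117))/219610 = ((-283821 - 101804) + (-34 + 117))/219610 = (-385625 + 83)*(1/219610) = -385542*1/219610 = -192771/109805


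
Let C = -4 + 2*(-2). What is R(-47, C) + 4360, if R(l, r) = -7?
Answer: 4353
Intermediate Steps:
C = -8 (C = -4 - 4 = -8)
R(-47, C) + 4360 = -7 + 4360 = 4353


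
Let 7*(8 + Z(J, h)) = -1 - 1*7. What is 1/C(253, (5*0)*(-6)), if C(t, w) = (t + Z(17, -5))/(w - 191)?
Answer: -1337/1707 ≈ -0.78325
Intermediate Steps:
Z(J, h) = -64/7 (Z(J, h) = -8 + (-1 - 1*7)/7 = -8 + (-1 - 7)/7 = -8 + (⅐)*(-8) = -8 - 8/7 = -64/7)
C(t, w) = (-64/7 + t)/(-191 + w) (C(t, w) = (t - 64/7)/(w - 191) = (-64/7 + t)/(-191 + w))
1/C(253, (5*0)*(-6)) = 1/((-64/7 + 253)/(-191 + (5*0)*(-6))) = 1/((1707/7)/(-191 + 0*(-6))) = 1/((1707/7)/(-191 + 0)) = 1/((1707/7)/(-191)) = 1/(-1/191*1707/7) = 1/(-1707/1337) = -1337/1707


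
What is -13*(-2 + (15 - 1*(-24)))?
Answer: -481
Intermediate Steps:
-13*(-2 + (15 - 1*(-24))) = -13*(-2 + (15 + 24)) = -13*(-2 + 39) = -13*37 = -481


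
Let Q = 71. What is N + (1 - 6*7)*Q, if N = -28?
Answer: -2939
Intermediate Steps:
N + (1 - 6*7)*Q = -28 + (1 - 6*7)*71 = -28 + (1 - 42)*71 = -28 - 41*71 = -28 - 2911 = -2939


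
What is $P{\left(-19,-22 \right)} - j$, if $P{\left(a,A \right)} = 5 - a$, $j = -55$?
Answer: $79$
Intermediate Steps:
$P{\left(-19,-22 \right)} - j = \left(5 - -19\right) - -55 = \left(5 + 19\right) + 55 = 24 + 55 = 79$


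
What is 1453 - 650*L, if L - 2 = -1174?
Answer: 763253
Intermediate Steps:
L = -1172 (L = 2 - 1174 = -1172)
1453 - 650*L = 1453 - 650*(-1172) = 1453 + 761800 = 763253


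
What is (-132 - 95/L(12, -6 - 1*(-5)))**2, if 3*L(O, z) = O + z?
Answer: 3017169/121 ≈ 24935.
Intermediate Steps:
L(O, z) = O/3 + z/3 (L(O, z) = (O + z)/3 = O/3 + z/3)
(-132 - 95/L(12, -6 - 1*(-5)))**2 = (-132 - 95/((1/3)*12 + (-6 - 1*(-5))/3))**2 = (-132 - 95/(4 + (-6 + 5)/3))**2 = (-132 - 95/(4 + (1/3)*(-1)))**2 = (-132 - 95/(4 - 1/3))**2 = (-132 - 95/11/3)**2 = (-132 - 95*3/11)**2 = (-132 - 285/11)**2 = (-1737/11)**2 = 3017169/121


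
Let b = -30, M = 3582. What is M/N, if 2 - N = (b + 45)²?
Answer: -3582/223 ≈ -16.063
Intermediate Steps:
N = -223 (N = 2 - (-30 + 45)² = 2 - 1*15² = 2 - 1*225 = 2 - 225 = -223)
M/N = 3582/(-223) = 3582*(-1/223) = -3582/223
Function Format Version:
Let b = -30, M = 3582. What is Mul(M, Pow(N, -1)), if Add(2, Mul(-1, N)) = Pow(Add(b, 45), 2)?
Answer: Rational(-3582, 223) ≈ -16.063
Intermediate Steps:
N = -223 (N = Add(2, Mul(-1, Pow(Add(-30, 45), 2))) = Add(2, Mul(-1, Pow(15, 2))) = Add(2, Mul(-1, 225)) = Add(2, -225) = -223)
Mul(M, Pow(N, -1)) = Mul(3582, Pow(-223, -1)) = Mul(3582, Rational(-1, 223)) = Rational(-3582, 223)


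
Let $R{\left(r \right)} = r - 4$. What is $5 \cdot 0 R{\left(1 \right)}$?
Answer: $0$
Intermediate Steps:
$R{\left(r \right)} = -4 + r$
$5 \cdot 0 R{\left(1 \right)} = 5 \cdot 0 \left(-4 + 1\right) = 0 \left(-3\right) = 0$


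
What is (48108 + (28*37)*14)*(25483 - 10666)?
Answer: 927722004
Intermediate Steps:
(48108 + (28*37)*14)*(25483 - 10666) = (48108 + 1036*14)*14817 = (48108 + 14504)*14817 = 62612*14817 = 927722004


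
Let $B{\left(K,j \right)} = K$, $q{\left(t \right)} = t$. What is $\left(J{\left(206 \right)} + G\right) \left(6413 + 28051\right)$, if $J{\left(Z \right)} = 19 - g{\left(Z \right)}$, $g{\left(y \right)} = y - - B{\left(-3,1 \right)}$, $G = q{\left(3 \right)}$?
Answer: $-6237984$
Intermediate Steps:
$G = 3$
$g{\left(y \right)} = -3 + y$ ($g{\left(y \right)} = y - \left(-1\right) \left(-3\right) = y - 3 = -3 + y$)
$J{\left(Z \right)} = 22 - Z$ ($J{\left(Z \right)} = 19 - \left(-3 + Z\right) = 22 - Z$)
$\left(J{\left(206 \right)} + G\right) \left(6413 + 28051\right) = \left(\left(22 - 206\right) + 3\right) \left(6413 + 28051\right) = \left(\left(22 - 206\right) + 3\right) 34464 = \left(-184 + 3\right) 34464 = \left(-181\right) 34464 = -6237984$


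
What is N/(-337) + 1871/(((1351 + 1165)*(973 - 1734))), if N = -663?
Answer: 1268799661/645245812 ≈ 1.9664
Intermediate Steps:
N/(-337) + 1871/(((1351 + 1165)*(973 - 1734))) = -663/(-337) + 1871/(((1351 + 1165)*(973 - 1734))) = -663*(-1/337) + 1871/((2516*(-761))) = 663/337 + 1871/(-1914676) = 663/337 + 1871*(-1/1914676) = 663/337 - 1871/1914676 = 1268799661/645245812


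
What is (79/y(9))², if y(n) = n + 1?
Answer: 6241/100 ≈ 62.410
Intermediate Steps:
y(n) = 1 + n
(79/y(9))² = (79/(1 + 9))² = (79/10)² = 6241/100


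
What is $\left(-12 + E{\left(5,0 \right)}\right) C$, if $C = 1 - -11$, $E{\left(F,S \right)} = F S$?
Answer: $-144$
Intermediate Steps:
$C = 12$ ($C = 1 + 11 = 12$)
$\left(-12 + E{\left(5,0 \right)}\right) C = \left(-12 + 5 \cdot 0\right) 12 = \left(-12 + 0\right) 12 = \left(-12\right) 12 = -144$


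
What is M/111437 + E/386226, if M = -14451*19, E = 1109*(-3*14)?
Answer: -18539366530/7173311127 ≈ -2.5845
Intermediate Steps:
E = -46578 (E = 1109*(-42) = -46578)
M = -274569
M/111437 + E/386226 = -274569/111437 - 46578/386226 = -274569*1/111437 - 46578*1/386226 = -274569/111437 - 7763/64371 = -18539366530/7173311127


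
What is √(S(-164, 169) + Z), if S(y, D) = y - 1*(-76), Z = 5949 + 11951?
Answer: 2*√4453 ≈ 133.46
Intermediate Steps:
Z = 17900
S(y, D) = 76 + y (S(y, D) = y + 76 = 76 + y)
√(S(-164, 169) + Z) = √((76 - 164) + 17900) = √(-88 + 17900) = √17812 = 2*√4453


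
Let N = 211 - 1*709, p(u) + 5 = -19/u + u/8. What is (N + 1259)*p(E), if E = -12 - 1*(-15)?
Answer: -200143/24 ≈ -8339.3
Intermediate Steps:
E = 3 (E = -12 + 15 = 3)
p(u) = -5 - 19/u + u/8 (p(u) = -5 + (-19/u + u/8) = -5 - 19/u + u/8)
N = -498 (N = 211 - 709 = -498)
(N + 1259)*p(E) = (-498 + 1259)*(-5 - 19/3 + (1/8)*3) = 761*(-5 - 19*1/3 + 3/8) = 761*(-5 - 19/3 + 3/8) = 761*(-263/24) = -200143/24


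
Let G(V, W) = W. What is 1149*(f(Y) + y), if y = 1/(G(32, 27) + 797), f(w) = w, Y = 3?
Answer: 2841477/824 ≈ 3448.4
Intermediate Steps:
y = 1/824 (y = 1/(27 + 797) = 1/824 ≈ 0.0012136)
1149*(f(Y) + y) = 1149*(3 + 1/824) = 1149*(2473/824) = 2841477/824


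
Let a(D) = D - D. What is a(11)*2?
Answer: 0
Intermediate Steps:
a(D) = 0
a(11)*2 = 0*2 = 0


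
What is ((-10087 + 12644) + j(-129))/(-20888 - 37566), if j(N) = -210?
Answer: -2347/58454 ≈ -0.040151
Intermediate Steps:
((-10087 + 12644) + j(-129))/(-20888 - 37566) = ((-10087 + 12644) - 210)/(-20888 - 37566) = (2557 - 210)/(-58454) = 2347*(-1/58454) = -2347/58454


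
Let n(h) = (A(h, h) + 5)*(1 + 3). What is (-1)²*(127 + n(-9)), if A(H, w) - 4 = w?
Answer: 127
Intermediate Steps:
A(H, w) = 4 + w
n(h) = 36 + 4*h (n(h) = ((4 + h) + 5)*(1 + 3) = (9 + h)*4 = 36 + 4*h)
(-1)²*(127 + n(-9)) = (-1)²*(127 + (36 + 4*(-9))) = 1*(127 + (36 - 36)) = 1*(127 + 0) = 1*127 = 127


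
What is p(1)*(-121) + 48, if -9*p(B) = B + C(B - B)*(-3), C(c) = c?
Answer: 553/9 ≈ 61.444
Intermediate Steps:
p(B) = -B/9 (p(B) = -(B + (B - B)*(-3))/9 = -(B + 0*(-3))/9 = -(B + 0)/9 = -B/9)
p(1)*(-121) + 48 = -⅑*1*(-121) + 48 = -⅑*(-121) + 48 = 121/9 + 48 = 553/9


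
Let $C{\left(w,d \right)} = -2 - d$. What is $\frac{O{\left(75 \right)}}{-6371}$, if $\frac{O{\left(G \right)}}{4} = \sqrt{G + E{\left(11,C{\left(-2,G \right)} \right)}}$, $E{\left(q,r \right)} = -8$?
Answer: $- \frac{4 \sqrt{67}}{6371} \approx -0.0051391$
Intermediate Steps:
$O{\left(G \right)} = 4 \sqrt{-8 + G}$ ($O{\left(G \right)} = 4 \sqrt{G - 8} = 4 \sqrt{-8 + G}$)
$\frac{O{\left(75 \right)}}{-6371} = \frac{4 \sqrt{-8 + 75}}{-6371} = 4 \sqrt{67} \left(- \frac{1}{6371}\right) = - \frac{4 \sqrt{67}}{6371}$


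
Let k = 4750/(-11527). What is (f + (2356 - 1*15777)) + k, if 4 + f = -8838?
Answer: -256630351/11527 ≈ -22263.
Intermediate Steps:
f = -8842 (f = -4 - 8838 = -8842)
k = -4750/11527 (k = 4750*(-1/11527) = -4750/11527 ≈ -0.41208)
(f + (2356 - 1*15777)) + k = (-8842 + (2356 - 1*15777)) - 4750/11527 = (-8842 + (2356 - 15777)) - 4750/11527 = (-8842 - 13421) - 4750/11527 = -22263 - 4750/11527 = -256630351/11527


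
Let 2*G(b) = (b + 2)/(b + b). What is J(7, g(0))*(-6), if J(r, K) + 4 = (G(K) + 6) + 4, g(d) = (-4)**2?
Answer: -603/16 ≈ -37.688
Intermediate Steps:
G(b) = (2 + b)/(4*b) (G(b) = ((b + 2)/(b + b))/2 = ((2 + b)/((2*b)))/2 = ((2 + b)*(1/(2*b)))/2 = ((2 + b)/(2*b))/2 = (2 + b)/(4*b))
g(d) = 16
J(r, K) = 6 + (2 + K)/(4*K) (J(r, K) = -4 + (((2 + K)/(4*K) + 6) + 4) = -4 + ((6 + (2 + K)/(4*K)) + 4) = -4 + (10 + (2 + K)/(4*K)) = 6 + (2 + K)/(4*K))
J(7, g(0))*(-6) = ((1/4)*(2 + 25*16)/16)*(-6) = ((1/4)*(1/16)*(2 + 400))*(-6) = ((1/4)*(1/16)*402)*(-6) = (201/32)*(-6) = -603/16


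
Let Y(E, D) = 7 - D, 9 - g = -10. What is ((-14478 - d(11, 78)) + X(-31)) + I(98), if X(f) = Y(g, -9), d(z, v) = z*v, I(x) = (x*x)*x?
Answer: 925872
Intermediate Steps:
g = 19 (g = 9 - 1*(-10) = 9 + 10 = 19)
I(x) = x³ (I(x) = x²*x = x³)
d(z, v) = v*z
X(f) = 16 (X(f) = 7 - 1*(-9) = 7 + 9 = 16)
((-14478 - d(11, 78)) + X(-31)) + I(98) = ((-14478 - 78*11) + 16) + 98³ = ((-14478 - 1*858) + 16) + 941192 = ((-14478 - 858) + 16) + 941192 = (-15336 + 16) + 941192 = -15320 + 941192 = 925872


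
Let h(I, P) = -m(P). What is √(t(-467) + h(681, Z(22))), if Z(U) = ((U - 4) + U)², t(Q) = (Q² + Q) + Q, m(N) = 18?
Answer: √217137 ≈ 465.98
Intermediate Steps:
t(Q) = Q² + 2*Q (t(Q) = (Q + Q²) + Q = Q² + 2*Q)
Z(U) = (-4 + 2*U)² (Z(U) = ((-4 + U) + U)² = (-4 + 2*U)²)
h(I, P) = -18 (h(I, P) = -1*18 = -18)
√(t(-467) + h(681, Z(22))) = √(-467*(2 - 467) - 18) = √(-467*(-465) - 18) = √(217155 - 18) = √217137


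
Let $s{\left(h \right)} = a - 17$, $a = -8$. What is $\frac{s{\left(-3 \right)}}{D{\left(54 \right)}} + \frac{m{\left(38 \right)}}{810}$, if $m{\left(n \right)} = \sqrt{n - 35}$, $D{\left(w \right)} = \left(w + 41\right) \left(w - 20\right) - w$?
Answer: $- \frac{25}{3176} + \frac{\sqrt{3}}{810} \approx -0.0057332$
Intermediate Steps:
$s{\left(h \right)} = -25$ ($s{\left(h \right)} = -8 - 17 = -25$)
$D{\left(w \right)} = - w + \left(-20 + w\right) \left(41 + w\right)$ ($D{\left(w \right)} = \left(41 + w\right) \left(-20 + w\right) - w = \left(-20 + w\right) \left(41 + w\right) - w = - w + \left(-20 + w\right) \left(41 + w\right)$)
$m{\left(n \right)} = \sqrt{-35 + n}$
$\frac{s{\left(-3 \right)}}{D{\left(54 \right)}} + \frac{m{\left(38 \right)}}{810} = - \frac{25}{-820 + 54^{2} + 20 \cdot 54} + \frac{\sqrt{-35 + 38}}{810} = - \frac{25}{-820 + 2916 + 1080} + \sqrt{3} \cdot \frac{1}{810} = - \frac{25}{3176} + \frac{\sqrt{3}}{810}$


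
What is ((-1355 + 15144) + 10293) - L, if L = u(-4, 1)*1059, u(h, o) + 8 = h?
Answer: 36790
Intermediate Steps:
u(h, o) = -8 + h
L = -12708 (L = (-8 - 4)*1059 = -12*1059 = -12708)
((-1355 + 15144) + 10293) - L = ((-1355 + 15144) + 10293) - 1*(-12708) = (13789 + 10293) + 12708 = 24082 + 12708 = 36790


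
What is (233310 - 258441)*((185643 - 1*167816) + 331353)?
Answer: -8775242580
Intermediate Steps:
(233310 - 258441)*((185643 - 1*167816) + 331353) = -25131*((185643 - 167816) + 331353) = -25131*(17827 + 331353) = -25131*349180 = -8775242580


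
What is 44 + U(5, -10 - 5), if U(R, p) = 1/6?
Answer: 265/6 ≈ 44.167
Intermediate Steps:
U(R, p) = ⅙
44 + U(5, -10 - 5) = 44 + ⅙ = 265/6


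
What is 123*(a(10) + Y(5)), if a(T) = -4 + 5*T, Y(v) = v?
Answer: 6273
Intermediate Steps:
123*(a(10) + Y(5)) = 123*((-4 + 5*10) + 5) = 123*((-4 + 50) + 5) = 123*(46 + 5) = 123*51 = 6273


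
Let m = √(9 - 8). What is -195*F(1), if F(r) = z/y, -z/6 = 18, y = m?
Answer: 21060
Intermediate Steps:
m = 1 (m = √1 = 1)
y = 1
z = -108 (z = -6*18 = -108)
F(r) = -108 (F(r) = -108/1 = -108*1 = -108)
-195*F(1) = -195*(-108) = 21060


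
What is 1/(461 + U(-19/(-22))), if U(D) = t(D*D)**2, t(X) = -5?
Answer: 1/486 ≈ 0.0020576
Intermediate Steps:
U(D) = 25 (U(D) = (-5)**2 = 25)
1/(461 + U(-19/(-22))) = 1/(461 + 25) = 1/486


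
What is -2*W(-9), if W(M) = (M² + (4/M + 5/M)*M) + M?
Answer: -162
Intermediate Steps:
W(M) = 9 + M + M² (W(M) = (M² + (9/M)*M) + M = (M² + 9) + M = (9 + M²) + M = 9 + M + M²)
-2*W(-9) = -2*(9 - 9 + (-9)²) = -2*(9 - 9 + 81) = -2*81 = -162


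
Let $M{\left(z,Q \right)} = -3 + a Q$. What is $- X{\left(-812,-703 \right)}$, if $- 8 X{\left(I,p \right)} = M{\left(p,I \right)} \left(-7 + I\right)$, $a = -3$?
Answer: $- \frac{1992627}{8} \approx -2.4908 \cdot 10^{5}$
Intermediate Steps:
$M{\left(z,Q \right)} = -3 - 3 Q$
$X{\left(I,p \right)} = - \frac{\left(-7 + I\right) \left(-3 - 3 I\right)}{8}$ ($X{\left(I,p \right)} = - \frac{\left(-3 - 3 I\right) \left(-7 + I\right)}{8} = - \frac{\left(-7 + I\right) \left(-3 - 3 I\right)}{8}$)
$- X{\left(-812,-703 \right)} = - (- \frac{21}{8} - -1827 + \frac{3 \left(-812\right)^{2}}{8}) = - (- \frac{21}{8} + 1827 + \frac{3}{8} \cdot 659344) = - (- \frac{21}{8} + 1827 + 247254) = \left(-1\right) \frac{1992627}{8} = - \frac{1992627}{8}$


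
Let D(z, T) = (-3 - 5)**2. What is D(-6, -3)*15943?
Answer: 1020352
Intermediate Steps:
D(z, T) = 64 (D(z, T) = (-8)**2 = 64)
D(-6, -3)*15943 = 64*15943 = 1020352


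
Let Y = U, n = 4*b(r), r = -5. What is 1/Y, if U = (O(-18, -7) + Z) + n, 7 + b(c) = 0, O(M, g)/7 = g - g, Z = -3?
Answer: -1/31 ≈ -0.032258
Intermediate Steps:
O(M, g) = 0 (O(M, g) = 7*(g - g) = 7*0 = 0)
b(c) = -7 (b(c) = -7 + 0 = -7)
n = -28 (n = 4*(-7) = -28)
U = -31 (U = (0 - 3) - 28 = -3 - 28 = -31)
Y = -31
1/Y = 1/(-31) = -1/31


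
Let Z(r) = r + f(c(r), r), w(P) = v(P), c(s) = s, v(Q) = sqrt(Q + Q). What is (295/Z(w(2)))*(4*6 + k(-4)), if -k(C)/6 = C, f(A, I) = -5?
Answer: -4720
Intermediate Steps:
v(Q) = sqrt(2)*sqrt(Q) (v(Q) = sqrt(2*Q) = sqrt(2)*sqrt(Q))
w(P) = sqrt(2)*sqrt(P)
k(C) = -6*C
Z(r) = -5 + r (Z(r) = r - 5 = -5 + r)
(295/Z(w(2)))*(4*6 + k(-4)) = (295/(-5 + sqrt(2)*sqrt(2)))*(4*6 - 6*(-4)) = (295/(-5 + 2))*(24 + 24) = (295/(-3))*48 = (295*(-1/3))*48 = -295/3*48 = -4720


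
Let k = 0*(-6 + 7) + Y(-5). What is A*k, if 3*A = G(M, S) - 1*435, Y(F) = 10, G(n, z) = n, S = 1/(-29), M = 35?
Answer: -4000/3 ≈ -1333.3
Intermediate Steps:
S = -1/29 ≈ -0.034483
A = -400/3 (A = (35 - 1*435)/3 = (35 - 435)/3 = (1/3)*(-400) = -400/3 ≈ -133.33)
k = 10 (k = 0*(-6 + 7) + 10 = 0*1 + 10 = 0 + 10 = 10)
A*k = -400/3*10 = -4000/3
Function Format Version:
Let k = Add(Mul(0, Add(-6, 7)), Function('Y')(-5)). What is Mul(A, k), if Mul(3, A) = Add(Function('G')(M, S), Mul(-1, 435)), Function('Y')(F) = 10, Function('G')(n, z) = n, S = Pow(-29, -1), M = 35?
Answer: Rational(-4000, 3) ≈ -1333.3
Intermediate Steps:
S = Rational(-1, 29) ≈ -0.034483
A = Rational(-400, 3) (A = Mul(Rational(1, 3), Add(35, Mul(-1, 435))) = Mul(Rational(1, 3), Add(35, -435)) = Mul(Rational(1, 3), -400) = Rational(-400, 3) ≈ -133.33)
k = 10 (k = Add(Mul(0, Add(-6, 7)), 10) = Add(Mul(0, 1), 10) = Add(0, 10) = 10)
Mul(A, k) = Mul(Rational(-400, 3), 10) = Rational(-4000, 3)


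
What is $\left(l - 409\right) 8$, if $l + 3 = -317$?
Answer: $-5832$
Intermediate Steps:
$l = -320$ ($l = -3 - 317 = -320$)
$\left(l - 409\right) 8 = \left(-320 - 409\right) 8 = \left(-729\right) 8 = -5832$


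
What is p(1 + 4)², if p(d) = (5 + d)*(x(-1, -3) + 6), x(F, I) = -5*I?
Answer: 44100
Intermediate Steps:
p(d) = 105 + 21*d (p(d) = (5 + d)*(-5*(-3) + 6) = (5 + d)*(15 + 6) = (5 + d)*21 = 105 + 21*d)
p(1 + 4)² = (105 + 21*(1 + 4))² = (105 + 21*5)² = (105 + 105)² = 210² = 44100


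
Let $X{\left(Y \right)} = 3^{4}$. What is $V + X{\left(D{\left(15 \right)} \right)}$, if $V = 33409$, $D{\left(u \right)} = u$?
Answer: $33490$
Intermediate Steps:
$X{\left(Y \right)} = 81$
$V + X{\left(D{\left(15 \right)} \right)} = 33409 + 81 = 33490$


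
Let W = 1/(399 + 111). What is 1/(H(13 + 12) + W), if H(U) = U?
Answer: 510/12751 ≈ 0.039997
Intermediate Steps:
W = 1/510 ≈ 0.0019608
1/(H(13 + 12) + W) = 1/((13 + 12) + 1/510) = 1/(25 + 1/510) = 1/(12751/510) = 510/12751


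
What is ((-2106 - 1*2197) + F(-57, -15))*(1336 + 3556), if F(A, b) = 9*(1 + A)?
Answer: -23515844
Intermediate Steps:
F(A, b) = 9 + 9*A
((-2106 - 1*2197) + F(-57, -15))*(1336 + 3556) = ((-2106 - 1*2197) + (9 + 9*(-57)))*(1336 + 3556) = ((-2106 - 2197) + (9 - 513))*4892 = (-4303 - 504)*4892 = -4807*4892 = -23515844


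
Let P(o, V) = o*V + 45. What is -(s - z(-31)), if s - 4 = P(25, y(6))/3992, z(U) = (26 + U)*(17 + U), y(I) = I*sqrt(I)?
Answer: 263427/3992 - 75*sqrt(6)/1996 ≈ 65.897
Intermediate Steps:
y(I) = I**(3/2)
P(o, V) = 45 + V*o (P(o, V) = V*o + 45 = 45 + V*o)
z(U) = (17 + U)*(26 + U)
s = 16013/3992 + 75*sqrt(6)/1996 (s = 4 + (45 + 6**(3/2)*25)/3992 = 4 + (45 + (6*sqrt(6))*25)*(1/3992) = 4 + (45 + 150*sqrt(6))*(1/3992) = 4 + (45/3992 + 75*sqrt(6)/1996) = 16013/3992 + 75*sqrt(6)/1996 ≈ 4.1033)
-(s - z(-31)) = -((16013/3992 + 75*sqrt(6)/1996) - (442 + (-31)**2 + 43*(-31))) = -((16013/3992 + 75*sqrt(6)/1996) - (442 + 961 - 1333)) = -((16013/3992 + 75*sqrt(6)/1996) - 1*70) = -((16013/3992 + 75*sqrt(6)/1996) - 70) = -(-263427/3992 + 75*sqrt(6)/1996) = 263427/3992 - 75*sqrt(6)/1996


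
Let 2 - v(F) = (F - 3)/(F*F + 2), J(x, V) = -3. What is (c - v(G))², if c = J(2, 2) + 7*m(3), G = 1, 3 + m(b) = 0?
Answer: 6400/9 ≈ 711.11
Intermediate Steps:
m(b) = -3 (m(b) = -3 + 0 = -3)
v(F) = 2 - (-3 + F)/(2 + F²) (v(F) = 2 - (F - 3)/(F*F + 2) = 2 - (-3 + F)/(F² + 2) = 2 - (-3 + F)/(2 + F²))
c = -24 (c = -3 + 7*(-3) = -3 - 21 = -24)
(c - v(G))² = (-24 - (7 - 1*1 + 2*1²)/(2 + 1²))² = (-24 - (7 - 1 + 2*1)/(2 + 1))² = (-24 - (7 - 1 + 2)/3)² = (-24 - 8/3)² = (-80/3)² = 6400/9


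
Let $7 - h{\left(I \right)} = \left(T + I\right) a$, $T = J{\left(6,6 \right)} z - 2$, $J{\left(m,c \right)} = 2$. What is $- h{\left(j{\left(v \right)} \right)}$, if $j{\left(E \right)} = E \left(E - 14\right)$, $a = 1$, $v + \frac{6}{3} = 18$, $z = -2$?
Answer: $19$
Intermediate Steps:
$v = 16$ ($v = -2 + 18 = 16$)
$T = -6$ ($T = 2 \left(-2\right) - 2 = -4 - 2 = -6$)
$j{\left(E \right)} = E \left(-14 + E\right)$
$h{\left(I \right)} = 13 - I$ ($h{\left(I \right)} = 7 - \left(-6 + I\right) 1 = 7 - \left(-6 + I\right) = 13 - I$)
$- h{\left(j{\left(v \right)} \right)} = - (13 - 16 \left(-14 + 16\right)) = - (13 - 16 \cdot 2) = - (13 - 32) = \left(-1\right) \left(-19\right) = 19$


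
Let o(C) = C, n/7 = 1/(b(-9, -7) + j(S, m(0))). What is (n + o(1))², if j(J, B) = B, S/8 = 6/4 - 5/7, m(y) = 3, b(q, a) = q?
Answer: 1/36 ≈ 0.027778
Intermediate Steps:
S = 44/7 (S = 8*(6/4 - 5/7) = 8*(6*(¼) - 5*⅐) = 8*(3/2 - 5/7) = 8*(11/14) = 44/7 ≈ 6.2857)
n = -7/6 (n = 7/(-9 + 3) = 7/(-6) = 7*(-⅙) = -7/6 ≈ -1.1667)
(n + o(1))² = (-7/6 + 1)² = (-⅙)² = 1/36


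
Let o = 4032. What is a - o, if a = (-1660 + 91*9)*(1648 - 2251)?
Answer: 503091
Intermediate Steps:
a = 507123 (a = (-1660 + 819)*(-603) = -841*(-603) = 507123)
a - o = 507123 - 1*4032 = 507123 - 4032 = 503091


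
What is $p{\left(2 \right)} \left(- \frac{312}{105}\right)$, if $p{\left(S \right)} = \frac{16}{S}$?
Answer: $- \frac{832}{35} \approx -23.771$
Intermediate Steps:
$p{\left(2 \right)} \left(- \frac{312}{105}\right) = \frac{16}{2} \left(- \frac{312}{105}\right) = 16 \cdot \frac{1}{2} \left(\left(-312\right) \frac{1}{105}\right) = 8 \left(- \frac{104}{35}\right) = - \frac{832}{35}$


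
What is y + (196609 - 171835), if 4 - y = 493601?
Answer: -468823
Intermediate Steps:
y = -493597 (y = 4 - 1*493601 = 4 - 493601 = -493597)
y + (196609 - 171835) = -493597 + (196609 - 171835) = -493597 + 24774 = -468823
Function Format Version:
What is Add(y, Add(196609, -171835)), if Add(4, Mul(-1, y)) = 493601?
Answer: -468823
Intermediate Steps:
y = -493597 (y = Add(4, Mul(-1, 493601)) = Add(4, -493601) = -493597)
Add(y, Add(196609, -171835)) = Add(-493597, Add(196609, -171835)) = Add(-493597, 24774) = -468823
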